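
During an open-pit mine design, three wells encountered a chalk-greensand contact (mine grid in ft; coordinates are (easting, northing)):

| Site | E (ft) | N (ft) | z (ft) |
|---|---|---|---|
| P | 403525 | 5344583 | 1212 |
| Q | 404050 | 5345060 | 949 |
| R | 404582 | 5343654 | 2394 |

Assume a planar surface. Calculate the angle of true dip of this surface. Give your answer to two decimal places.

43.87°

Let the plane be z = a·E + b·N + c.
Q−P: 525a + 477b = −263;  R−P: 1057a − 929b = 1182.
Solving gives a = 0.32209, b = −0.90587.
Gradient magnitude |∇z| = √(a² + b²) = √(0.10374 + 0.82059) = 0.96142.
True dip = arctan(0.96142) = 43.87°, dipping toward NNW (azimuth ≈ 340°).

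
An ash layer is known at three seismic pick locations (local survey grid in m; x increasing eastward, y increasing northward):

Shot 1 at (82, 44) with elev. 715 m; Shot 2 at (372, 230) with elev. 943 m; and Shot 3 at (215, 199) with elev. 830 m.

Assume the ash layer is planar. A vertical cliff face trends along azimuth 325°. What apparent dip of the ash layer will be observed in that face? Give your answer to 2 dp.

15.28°

Let the plane be z = a·x + b·y + c.
Shot 2−Shot 1: 290a + 186b = 228;  Shot 3−Shot 1: 133a + 155b = 115.
Solving gives a = 0.69018, b = 0.14971.
Unit vector along 325° is (sin 325°, cos 325°) = (-0.5736, 0.8192).
Slope in that direction = a·(-0.5736) + b·(0.8192) = −0.27324.
Apparent dip = arctan|0.27324| = 15.28° (true dip is 35.2°, so apparent ≤ true as expected).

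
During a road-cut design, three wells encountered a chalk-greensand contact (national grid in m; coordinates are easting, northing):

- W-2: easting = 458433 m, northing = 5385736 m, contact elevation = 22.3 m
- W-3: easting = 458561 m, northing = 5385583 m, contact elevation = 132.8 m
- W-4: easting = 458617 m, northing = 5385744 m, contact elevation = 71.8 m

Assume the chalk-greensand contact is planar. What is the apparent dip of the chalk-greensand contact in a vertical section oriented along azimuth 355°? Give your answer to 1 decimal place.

Let the plane be z = a·easting + b·northing + c.
W-3−W-2: 128a − 153b = 110.5;  W-4−W-2: 184a + 8b = 49.5.
Solving gives a = 0.28988, b = −0.47971.
Unit vector along 355° is (sin 355°, cos 355°) = (-0.0872, 0.9962).
Slope in that direction = a·(-0.0872) + b·(0.9962) = −0.50315.
Apparent dip = arctan|0.50315| = 26.7° (true dip is 29.3°, so apparent ≤ true as expected).

26.7°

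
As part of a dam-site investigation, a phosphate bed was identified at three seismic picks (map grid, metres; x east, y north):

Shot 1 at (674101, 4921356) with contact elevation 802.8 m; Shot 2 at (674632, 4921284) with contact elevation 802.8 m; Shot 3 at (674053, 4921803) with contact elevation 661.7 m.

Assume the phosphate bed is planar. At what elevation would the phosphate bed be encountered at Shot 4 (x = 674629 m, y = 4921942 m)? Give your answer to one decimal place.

Let the plane be z = a·x + b·y + c.
Shot 2−Shot 1: 531a − 72b = 0;  Shot 3−Shot 1: −48a + 447b = −141.1.
Solving gives a = −0.043433760, b = −0.320323983.
Then c = 802.8 − a·674101 − b·4921356 = 1606509.90.
At (674629, 4921942): z = −29301.7 − 1576616.1 + 1606509.90 = 592.2 m.

592.2 m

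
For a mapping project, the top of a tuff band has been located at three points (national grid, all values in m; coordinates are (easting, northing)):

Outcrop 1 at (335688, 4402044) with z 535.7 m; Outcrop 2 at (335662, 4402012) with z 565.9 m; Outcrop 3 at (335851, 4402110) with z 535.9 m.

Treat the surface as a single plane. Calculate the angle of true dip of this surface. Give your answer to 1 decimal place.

Two edge vectors: Outcrop 1→Outcrop 2 = (-26, -32, 30.2), Outcrop 1→Outcrop 3 = (163, 66, 0.2).
Normal n = (Outcrop 1→Outcrop 2) × (Outcrop 1→Outcrop 3) = (-1999.6, 4927.8, 3500).
So ∂z/∂E = −n_x/n_z = 0.57131 and ∂z/∂N = −n_y/n_z = −1.40794.
Gradient magnitude |∇z| = √(a² + b²) = √(0.32640 + 1.98230) = 1.51944.
True dip = arctan(1.51944) = 56.6°, dipping toward NNW (azimuth ≈ 338°).

56.6°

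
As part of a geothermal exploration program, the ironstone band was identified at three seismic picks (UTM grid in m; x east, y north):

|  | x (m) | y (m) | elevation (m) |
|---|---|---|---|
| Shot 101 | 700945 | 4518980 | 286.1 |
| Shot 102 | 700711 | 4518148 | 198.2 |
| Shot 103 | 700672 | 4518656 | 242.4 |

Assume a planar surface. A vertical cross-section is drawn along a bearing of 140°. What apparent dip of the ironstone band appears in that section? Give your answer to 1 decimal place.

2.1°

Let the plane be z = a·x + b·y + c.
Shot 102−Shot 101: −234a − 832b = −87.9;  Shot 103−Shot 101: −273a − 324b = −43.7.
Solving gives a = 0.05207, b = 0.09101.
Unit vector along 140° is (sin 140°, cos 140°) = (0.6428, -0.7660).
Slope in that direction = a·(0.6428) + b·(-0.7660) = −0.03625.
Apparent dip = arctan|0.03625| = 2.1° (true dip is 6.0°, so apparent ≤ true as expected).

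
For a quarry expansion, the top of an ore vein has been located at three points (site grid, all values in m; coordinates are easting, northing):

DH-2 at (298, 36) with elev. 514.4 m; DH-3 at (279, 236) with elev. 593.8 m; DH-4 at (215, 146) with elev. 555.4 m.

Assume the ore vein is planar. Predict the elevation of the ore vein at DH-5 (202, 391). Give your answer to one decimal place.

653.0 m

Let the plane be z = a·easting + b·northing + c.
DH-3−DH-2: −19a + 200b = 79.4;  DH-4−DH-2: −83a + 110b = 41.
Solving gives a = 0.03680, b = 0.40050.
Then c = 514.4 − a·298 − b·36 = 489.02.
At (202, 391): z = 7.4 + 156.6 + 489.02 = 653.0 m.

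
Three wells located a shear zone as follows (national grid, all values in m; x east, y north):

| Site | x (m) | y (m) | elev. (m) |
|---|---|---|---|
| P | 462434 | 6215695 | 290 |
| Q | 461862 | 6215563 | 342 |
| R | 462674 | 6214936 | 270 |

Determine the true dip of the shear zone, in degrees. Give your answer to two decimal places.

5.17°

Two edge vectors: P→Q = (-572, -132, 52), P→R = (240, -759, -20).
Normal n = (P→Q) × (P→R) = (42108, 1040, 465828).
So ∂z/∂x = −n_x/n_z = −0.09039 and ∂z/∂y = −n_y/n_z = −0.00223.
Gradient magnitude |∇z| = √(a² + b²) = √(0.00817 + 0.00000) = 0.09042.
True dip = arctan(0.09042) = 5.17°, dipping toward E (azimuth ≈ 089°).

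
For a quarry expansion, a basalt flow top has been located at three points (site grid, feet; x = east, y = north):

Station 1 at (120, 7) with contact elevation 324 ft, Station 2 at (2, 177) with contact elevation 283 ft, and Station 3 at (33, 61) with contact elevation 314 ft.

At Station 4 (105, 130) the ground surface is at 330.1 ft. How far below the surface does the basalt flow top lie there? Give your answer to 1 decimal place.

Two edge vectors: Station 1→Station 2 = (-118, 170, -41), Station 1→Station 3 = (-87, 54, -10).
Normal n = (Station 1→Station 2) × (Station 1→Station 3) = (514, 2387, 8418).
So ∂z/∂x = −n_x/n_z = −0.06106 and ∂z/∂y = −n_y/n_z = −0.28356.
Intercept c from Station 1: 324 + 7.33 + 1.98 = 333.31.
At (105, 130): z_contact = −6.41 − 36.86 + 333.31 = 290.04 ft.
Depth below ground = 330.1 − 290.04 = 40.1 ft.

40.1 ft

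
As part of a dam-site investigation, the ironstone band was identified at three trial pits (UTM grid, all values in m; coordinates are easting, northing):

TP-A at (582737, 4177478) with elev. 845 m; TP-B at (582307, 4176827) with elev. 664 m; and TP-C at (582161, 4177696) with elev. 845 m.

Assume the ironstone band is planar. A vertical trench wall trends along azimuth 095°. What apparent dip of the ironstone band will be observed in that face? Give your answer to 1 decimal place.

3.7°

Two edge vectors: TP-A→TP-B = (-430, -651, -181), TP-A→TP-C = (-576, 218, 0).
Normal n = (TP-A→TP-B) × (TP-A→TP-C) = (39458, 104256, -468716).
So ∂z/∂easting = −n_x/n_z = 0.08418 and ∂z/∂northing = −n_y/n_z = 0.22243.
Unit vector along 095° is (sin 95°, cos 95°) = (0.9962, -0.0872).
Slope in that direction = a·(0.9962) + b·(-0.0872) = 0.06448.
Apparent dip = arctan|0.06448| = 3.7° (true dip is 13.4°, so apparent ≤ true as expected).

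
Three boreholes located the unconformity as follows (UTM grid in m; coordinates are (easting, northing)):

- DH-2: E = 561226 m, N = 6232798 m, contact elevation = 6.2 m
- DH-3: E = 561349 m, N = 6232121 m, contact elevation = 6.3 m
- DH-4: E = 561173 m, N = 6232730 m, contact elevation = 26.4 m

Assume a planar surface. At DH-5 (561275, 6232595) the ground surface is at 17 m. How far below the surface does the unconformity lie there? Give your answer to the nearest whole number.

15 m

Two edge vectors: DH-2→DH-3 = (123, -677, 0.1), DH-2→DH-4 = (-53, -68, 20.2).
Normal n = (DH-2→DH-3) × (DH-2→DH-4) = (-13668.6, -2489.9, -44245).
So ∂z/∂E = −n_x/n_z = −0.30892982 and ∂z/∂N = −n_y/n_z = −0.05627529.
Intercept c from DH-2: 6.2 + 173379.45 + 350752.49 = 524138.13.
At (561275, 6232595): z_contact = −173394.6 − 350741.1 + 524138.13 = 2.5 m.
Depth below ground = 17 − 2.5 = 15 m.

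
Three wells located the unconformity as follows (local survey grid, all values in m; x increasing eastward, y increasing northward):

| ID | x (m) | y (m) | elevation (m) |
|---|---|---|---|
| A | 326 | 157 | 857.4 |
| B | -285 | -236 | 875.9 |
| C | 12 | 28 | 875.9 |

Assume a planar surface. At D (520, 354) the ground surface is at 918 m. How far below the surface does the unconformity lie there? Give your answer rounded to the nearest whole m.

58 m

Let the plane be z = a·x + b·y + c.
B−A: −611a − 393b = 18.5;  C−A: −314a − 129b = 18.5.
Solving gives a = −0.10955, b = 0.12324.
Then c = 857.4 − a·326 − b·157 = 873.76.
At (520, 354): z_contact = −57.0 + 43.6 + 873.76 = 860.4 m.
Depth below ground = 918 − 860.4 = 58 m.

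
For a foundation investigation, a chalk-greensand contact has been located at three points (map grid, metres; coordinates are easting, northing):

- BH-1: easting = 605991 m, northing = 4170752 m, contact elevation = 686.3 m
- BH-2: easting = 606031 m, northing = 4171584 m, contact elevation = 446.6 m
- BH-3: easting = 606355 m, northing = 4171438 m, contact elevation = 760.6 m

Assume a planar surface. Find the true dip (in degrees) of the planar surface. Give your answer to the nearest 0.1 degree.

Two edge vectors: BH-1→BH-2 = (40, 832, -239.7), BH-1→BH-3 = (364, 686, 74.3).
Normal n = (BH-1→BH-2) × (BH-1→BH-3) = (226251.8, -90222.8, -275408).
So ∂z/∂easting = −n_x/n_z = 0.82151 and ∂z/∂northing = −n_y/n_z = −0.32760.
Gradient magnitude |∇z| = √(a² + b²) = √(0.67489 + 0.10732) = 0.88442.
True dip = arctan(0.88442) = 41.5°, dipping toward WNW (azimuth ≈ 292°).

41.5°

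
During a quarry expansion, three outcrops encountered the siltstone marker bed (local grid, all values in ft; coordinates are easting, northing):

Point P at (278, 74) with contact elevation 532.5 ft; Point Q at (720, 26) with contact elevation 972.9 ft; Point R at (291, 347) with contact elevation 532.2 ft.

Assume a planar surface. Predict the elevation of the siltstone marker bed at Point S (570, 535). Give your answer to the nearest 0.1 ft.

Let the plane be z = a·easting + b·northing + c.
Point Q−Point P: 442a − 48b = 440.4;  Point R−Point P: 13a + 273b = −0.3.
Solving gives a = 0.99114, b = −0.04830.
Then c = 532.5 − a·278 − b·74 = 260.54.
At (570, 535): z = 564.9 − 25.8 + 260.54 = 799.6 ft.

799.6 ft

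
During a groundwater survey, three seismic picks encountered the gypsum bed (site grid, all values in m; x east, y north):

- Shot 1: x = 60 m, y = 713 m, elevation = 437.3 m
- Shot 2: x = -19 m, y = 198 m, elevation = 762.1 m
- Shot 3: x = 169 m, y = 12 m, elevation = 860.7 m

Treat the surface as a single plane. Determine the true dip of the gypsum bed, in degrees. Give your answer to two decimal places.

31.94°

Two edge vectors: Shot 1→Shot 2 = (-79, -515, 324.8), Shot 1→Shot 3 = (109, -701, 423.4).
Normal n = (Shot 1→Shot 2) × (Shot 1→Shot 3) = (9633.8, 68851.8, 111514).
So ∂z/∂x = −n_x/n_z = −0.08639 and ∂z/∂y = −n_y/n_z = −0.61743.
Gradient magnitude |∇z| = √(a² + b²) = √(0.00746 + 0.38122) = 0.62344.
True dip = arctan(0.62344) = 31.94°, dipping toward N (azimuth ≈ 008°).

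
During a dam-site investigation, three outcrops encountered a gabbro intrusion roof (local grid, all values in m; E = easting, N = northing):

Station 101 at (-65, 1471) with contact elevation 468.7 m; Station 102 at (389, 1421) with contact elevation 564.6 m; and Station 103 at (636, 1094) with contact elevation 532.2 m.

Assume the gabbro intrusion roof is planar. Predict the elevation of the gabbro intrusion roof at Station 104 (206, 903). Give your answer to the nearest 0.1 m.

374.1 m

Let the plane be z = a·E + b·N + c.
Station 102−Station 101: 454a − 50b = 95.9;  Station 103−Station 101: 701a − 377b = 63.5.
Solving gives a = 0.242302, b = 0.282106.
Then c = 468.7 − a·-65 − b·1471 = 69.47.
At (206, 903): z = 49.9 + 254.7 + 69.47 = 374.1 m.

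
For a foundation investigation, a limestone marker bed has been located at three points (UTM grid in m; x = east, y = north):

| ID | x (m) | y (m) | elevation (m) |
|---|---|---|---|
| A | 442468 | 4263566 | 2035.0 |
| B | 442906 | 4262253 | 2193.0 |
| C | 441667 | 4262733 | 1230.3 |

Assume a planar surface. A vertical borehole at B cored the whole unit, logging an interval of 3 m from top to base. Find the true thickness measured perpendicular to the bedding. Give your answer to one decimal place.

2.3 m

Let the plane be z = a·x + b·y + c.
B−A: 438a − 1313b = 158;  C−A: −801a − 833b = −804.7.
Solving gives a = 0.83878, b = 0.15947.
|∇z| = √(a²+b²) = 0.85380, so dip δ = arctan(0.85380) = 40.49°.
True thickness = vertical thickness × cos δ = 3 × cos 40.49° = 2.3 m.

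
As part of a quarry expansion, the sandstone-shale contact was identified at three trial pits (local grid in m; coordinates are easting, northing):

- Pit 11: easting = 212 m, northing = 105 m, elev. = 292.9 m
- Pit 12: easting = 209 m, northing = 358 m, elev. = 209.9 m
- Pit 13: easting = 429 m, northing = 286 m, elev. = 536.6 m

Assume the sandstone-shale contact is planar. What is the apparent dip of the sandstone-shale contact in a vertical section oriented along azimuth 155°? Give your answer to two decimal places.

40.92°

Two edge vectors: Pit 11→Pit 12 = (-3, 253, -83), Pit 11→Pit 13 = (217, 181, 243.7).
Normal n = (Pit 11→Pit 12) × (Pit 11→Pit 13) = (76679.1, -17279.9, -55444).
So ∂z/∂easting = −n_x/n_z = 1.38300 and ∂z/∂northing = −n_y/n_z = −0.31166.
Unit vector along 155° is (sin 155°, cos 155°) = (0.4226, -0.9063).
Slope in that direction = a·(0.4226) + b·(-0.9063) = 0.86694.
Apparent dip = arctan|0.86694| = 40.92° (true dip is 54.8°, so apparent ≤ true as expected).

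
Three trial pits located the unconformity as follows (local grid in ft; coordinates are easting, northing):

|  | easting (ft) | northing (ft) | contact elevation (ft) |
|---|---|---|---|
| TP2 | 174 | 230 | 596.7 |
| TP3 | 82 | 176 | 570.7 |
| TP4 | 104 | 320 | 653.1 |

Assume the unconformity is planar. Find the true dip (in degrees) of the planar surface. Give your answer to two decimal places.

30.29°

Two edge vectors: TP2→TP3 = (-92, -54, -26), TP2→TP4 = (-70, 90, 56.4).
Normal n = (TP2→TP3) × (TP2→TP4) = (-705.6, 7008.8, -12060).
So ∂z/∂easting = −n_x/n_z = −0.05851 and ∂z/∂northing = −n_y/n_z = 0.58116.
Gradient magnitude |∇z| = √(a² + b²) = √(0.00342 + 0.33775) = 0.58410.
True dip = arctan(0.58410) = 30.29°, dipping toward S (azimuth ≈ 174°).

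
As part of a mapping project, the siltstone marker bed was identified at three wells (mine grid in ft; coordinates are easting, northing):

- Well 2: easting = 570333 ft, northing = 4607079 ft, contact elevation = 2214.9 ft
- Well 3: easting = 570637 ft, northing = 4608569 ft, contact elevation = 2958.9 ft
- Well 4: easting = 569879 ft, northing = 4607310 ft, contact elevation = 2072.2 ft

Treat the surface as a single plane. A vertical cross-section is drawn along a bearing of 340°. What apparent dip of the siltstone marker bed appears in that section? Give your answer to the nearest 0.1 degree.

Let the plane be z = a·easting + b·northing + c.
Well 3−Well 2: 304a + 1490b = 744;  Well 4−Well 2: −454a + 231b = −142.7.
Solving gives a = 0.51493, b = 0.39427.
Unit vector along 340° is (sin 340°, cos 340°) = (-0.3420, 0.9397).
Slope in that direction = a·(-0.3420) + b·(0.9397) = 0.19438.
Apparent dip = arctan|0.19438| = 11.0° (true dip is 33.0°, so apparent ≤ true as expected).

11.0°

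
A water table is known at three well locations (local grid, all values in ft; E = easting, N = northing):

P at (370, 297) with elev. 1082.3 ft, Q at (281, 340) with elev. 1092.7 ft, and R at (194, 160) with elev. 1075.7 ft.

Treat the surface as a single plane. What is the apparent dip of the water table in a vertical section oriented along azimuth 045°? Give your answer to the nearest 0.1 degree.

Two edge vectors: P→Q = (-89, 43, 10.4), P→R = (-176, -137, -6.6).
Normal n = (P→Q) × (P→R) = (1141, -2417.8, 19761).
So ∂z/∂E = −n_x/n_z = −0.05774 and ∂z/∂N = −n_y/n_z = 0.12235.
Unit vector along 045° is (sin 45°, cos 45°) = (0.7071, 0.7071).
Slope in that direction = a·(0.7071) + b·(0.7071) = 0.04569.
Apparent dip = arctan|0.04569| = 2.6° (true dip is 7.7°, so apparent ≤ true as expected).

2.6°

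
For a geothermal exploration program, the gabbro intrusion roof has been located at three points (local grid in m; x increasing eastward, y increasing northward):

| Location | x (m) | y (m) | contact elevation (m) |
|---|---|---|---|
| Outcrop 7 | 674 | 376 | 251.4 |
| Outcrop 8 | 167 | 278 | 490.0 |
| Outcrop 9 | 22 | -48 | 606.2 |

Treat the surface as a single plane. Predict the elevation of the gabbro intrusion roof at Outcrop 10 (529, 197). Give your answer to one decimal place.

343.9 m

Let the plane be z = a·x + b·y + c.
Outcrop 8−Outcrop 7: −507a − 98b = 238.6;  Outcrop 9−Outcrop 7: −652a − 424b = 354.8.
Solving gives a = −0.43950, b = −0.16096.
Then c = 251.4 − a·674 − b·376 = 608.14.
At (529, 197): z = −232.5 − 31.7 + 608.14 = 343.9 m.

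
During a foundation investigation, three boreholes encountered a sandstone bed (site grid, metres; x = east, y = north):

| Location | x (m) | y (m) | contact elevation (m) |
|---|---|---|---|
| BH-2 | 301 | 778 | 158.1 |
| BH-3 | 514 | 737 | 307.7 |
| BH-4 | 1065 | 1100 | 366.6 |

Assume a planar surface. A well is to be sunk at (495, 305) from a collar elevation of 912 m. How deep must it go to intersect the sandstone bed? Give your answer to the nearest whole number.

313 m

Two edge vectors: BH-2→BH-3 = (213, -41, 149.6), BH-2→BH-4 = (764, 322, 208.5).
Normal n = (BH-2→BH-3) × (BH-2→BH-4) = (-56719.7, 69883.9, 99910).
So ∂z/∂x = −n_x/n_z = 0.56771 and ∂z/∂y = −n_y/n_z = −0.69947.
Intercept c from BH-2: 158.1 − 170.88 + 544.19 = 531.41.
At (495, 305): z_contact = 281.0 − 213.3 + 531.41 = 599.1 m.
Depth below ground = 912 − 599.1 = 313 m.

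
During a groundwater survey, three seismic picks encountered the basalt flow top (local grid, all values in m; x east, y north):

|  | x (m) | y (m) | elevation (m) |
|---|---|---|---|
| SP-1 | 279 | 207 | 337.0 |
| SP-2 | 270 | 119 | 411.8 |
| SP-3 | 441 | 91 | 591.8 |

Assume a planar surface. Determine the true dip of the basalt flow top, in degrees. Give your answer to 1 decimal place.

52.5°

Two edge vectors: SP-1→SP-2 = (-9, -88, 74.8), SP-1→SP-3 = (162, -116, 254.8).
Normal n = (SP-1→SP-2) × (SP-1→SP-3) = (-13745.6, 14410.8, 15300).
So ∂z/∂x = −n_x/n_z = 0.89841 and ∂z/∂y = −n_y/n_z = −0.94188.
Gradient magnitude |∇z| = √(a² + b²) = √(0.80713 + 0.88714) = 1.30164.
True dip = arctan(1.30164) = 52.5°, dipping toward NW (azimuth ≈ 316°).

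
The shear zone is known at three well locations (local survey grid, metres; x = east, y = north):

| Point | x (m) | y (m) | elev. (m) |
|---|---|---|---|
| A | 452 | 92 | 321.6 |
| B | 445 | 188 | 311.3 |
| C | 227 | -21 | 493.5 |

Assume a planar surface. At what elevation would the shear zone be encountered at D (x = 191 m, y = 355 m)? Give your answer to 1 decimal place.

Let the plane be z = a·x + b·y + c.
B−A: −7a + 96b = −10.3;  C−A: −225a − 113b = 171.9.
Solving gives a = −0.68503, b = −0.15724.
Then c = 321.6 − a·452 − b·92 = 645.70.
At (191, 355): z = −130.8 − 55.8 + 645.70 = 459.0 m.

459.0 m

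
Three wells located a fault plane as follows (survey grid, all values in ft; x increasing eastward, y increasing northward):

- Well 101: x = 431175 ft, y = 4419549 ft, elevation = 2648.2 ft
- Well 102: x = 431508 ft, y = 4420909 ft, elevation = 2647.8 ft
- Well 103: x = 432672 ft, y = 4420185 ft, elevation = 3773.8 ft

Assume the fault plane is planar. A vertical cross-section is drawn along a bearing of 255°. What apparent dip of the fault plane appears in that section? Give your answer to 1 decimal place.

Let the plane be z = a·x + b·y + c.
Well 102−Well 101: 333a + 1360b = −0.4;  Well 103−Well 101: 1497a + 636b = 1125.6.
Solving gives a = 0.83934, b = −0.20581.
Unit vector along 255° is (sin 255°, cos 255°) = (-0.9659, -0.2588).
Slope in that direction = a·(-0.9659) + b·(-0.2588) = −0.75747.
Apparent dip = arctan|0.75747| = 37.1° (true dip is 40.8°, so apparent ≤ true as expected).

37.1°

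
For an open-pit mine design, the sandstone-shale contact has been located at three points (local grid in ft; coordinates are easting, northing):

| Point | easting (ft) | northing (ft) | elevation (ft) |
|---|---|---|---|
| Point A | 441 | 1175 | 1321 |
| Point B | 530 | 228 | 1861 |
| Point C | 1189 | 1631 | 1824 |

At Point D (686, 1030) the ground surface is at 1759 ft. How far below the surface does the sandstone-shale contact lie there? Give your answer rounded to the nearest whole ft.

Two edge vectors: Point A→Point B = (89, -947, 540), Point A→Point C = (748, 456, 503).
Normal n = (Point A→Point B) × (Point A→Point C) = (-722581, 359153, 748940).
So ∂z/∂easting = −n_x/n_z = 0.96480 and ∂z/∂northing = −n_y/n_z = −0.47955.
Intercept c from Point A: 1321 − 425.48 + 563.47 = 1458.99.
At (686, 1030): z_contact = 661.9 − 493.9 + 1458.99 = 1626.9 ft.
Depth below ground = 1759 − 1626.9 = 132 ft.

132 ft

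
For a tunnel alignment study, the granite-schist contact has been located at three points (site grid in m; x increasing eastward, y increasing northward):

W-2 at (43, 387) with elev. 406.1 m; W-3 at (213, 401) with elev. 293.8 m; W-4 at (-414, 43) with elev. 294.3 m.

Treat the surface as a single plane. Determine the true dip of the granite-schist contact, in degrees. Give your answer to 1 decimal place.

Let the plane be z = a·x + b·y + c.
W-3−W-2: 170a + 14b = −112.3;  W-4−W-2: −457a − 344b = −111.8.
Solving gives a = −0.77179, b = 1.35031.
Gradient magnitude |∇z| = √(a² + b²) = √(0.59566 + 1.82335) = 1.55532.
True dip = arctan(1.55532) = 57.3°, dipping toward SSE (azimuth ≈ 150°).

57.3°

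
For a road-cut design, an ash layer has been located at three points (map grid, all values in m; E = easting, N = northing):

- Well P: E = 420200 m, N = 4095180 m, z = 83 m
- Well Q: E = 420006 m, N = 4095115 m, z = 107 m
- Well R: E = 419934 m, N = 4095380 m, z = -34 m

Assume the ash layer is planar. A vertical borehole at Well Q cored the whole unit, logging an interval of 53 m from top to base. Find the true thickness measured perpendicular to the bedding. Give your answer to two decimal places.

47.01 m

Two edge vectors: Well P→Well Q = (-194, -65, 24), Well P→Well R = (-266, 200, -117).
Normal n = (Well P→Well Q) × (Well P→Well R) = (2805, -29082, -56090).
So ∂z/∂E = −n_x/n_z = 0.05001 and ∂z/∂N = −n_y/n_z = −0.51849.
|∇z| = √(a²+b²) = 0.52089, so dip δ = arctan(0.52089) = 27.51°.
True thickness = vertical thickness × cos δ = 53 × cos 27.51° = 47.01 m.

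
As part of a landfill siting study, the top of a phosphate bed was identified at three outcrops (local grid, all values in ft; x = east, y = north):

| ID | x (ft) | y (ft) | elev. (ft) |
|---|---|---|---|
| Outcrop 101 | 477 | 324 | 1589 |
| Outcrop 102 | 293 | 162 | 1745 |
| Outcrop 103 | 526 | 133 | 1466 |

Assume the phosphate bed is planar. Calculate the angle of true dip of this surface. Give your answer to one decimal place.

Let the plane be z = a·x + b·y + c.
Outcrop 102−Outcrop 101: −184a − 162b = 156;  Outcrop 103−Outcrop 101: 49a − 191b = −123.
Solving gives a = −1.15412, b = 0.34789.
Gradient magnitude |∇z| = √(a² + b²) = √(1.33200 + 0.12103) = 1.20542.
True dip = arctan(1.20542) = 50.3°, dipping toward ESE (azimuth ≈ 107°).

50.3°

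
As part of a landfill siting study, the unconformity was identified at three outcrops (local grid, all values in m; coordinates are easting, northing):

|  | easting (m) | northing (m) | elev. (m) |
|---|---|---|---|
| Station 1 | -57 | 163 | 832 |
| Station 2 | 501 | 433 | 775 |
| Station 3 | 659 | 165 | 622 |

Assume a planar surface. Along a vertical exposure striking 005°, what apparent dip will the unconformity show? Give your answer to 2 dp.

Let the plane be z = a·easting + b·northing + c.
Station 2−Station 1: 558a + 270b = −57;  Station 3−Station 1: 716a + 2b = −210.
Solving gives a = −0.29441, b = 0.39733.
Unit vector along 005° is (sin 5°, cos 5°) = (0.0872, 0.9962).
Slope in that direction = a·(0.0872) + b·(0.9962) = 0.37016.
Apparent dip = arctan|0.37016| = 20.31° (true dip is 26.3°, so apparent ≤ true as expected).

20.31°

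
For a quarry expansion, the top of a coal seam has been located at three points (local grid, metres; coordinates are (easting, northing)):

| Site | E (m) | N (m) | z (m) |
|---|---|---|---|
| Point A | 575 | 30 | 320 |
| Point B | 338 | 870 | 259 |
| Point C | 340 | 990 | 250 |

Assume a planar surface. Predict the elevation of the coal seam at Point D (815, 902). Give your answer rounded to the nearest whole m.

Two edge vectors: Point A→Point B = (-237, 840, -61), Point A→Point C = (-235, 960, -70).
Normal n = (Point A→Point B) × (Point A→Point C) = (-240, -2255, -30120).
So ∂z/∂E = −n_x/n_z = −0.00797 and ∂z/∂N = −n_y/n_z = −0.07487.
Intercept c from Point A: 320 + 4.58 + 2.25 = 326.83.
At (815, 902): z = −6.5 − 67.5 + 326.83 = 252.8 m.

253 m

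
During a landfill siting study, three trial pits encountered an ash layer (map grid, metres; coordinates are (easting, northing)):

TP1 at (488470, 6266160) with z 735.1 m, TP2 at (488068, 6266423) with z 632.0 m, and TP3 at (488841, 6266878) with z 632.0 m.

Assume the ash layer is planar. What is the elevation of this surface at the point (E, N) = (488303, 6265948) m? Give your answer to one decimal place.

Let the plane be z = a·E + b·N + c.
TP2−TP1: −402a + 263b = −103.1;  TP3−TP1: 371a + 718b = −103.1.
Solving gives a = 0.121464026, b = −0.206355367.
Then c = 735.1 − a·488470 − b·6266160 = 1234459.31.
At (488303, 6265948): z = 59311.2 − 1293012.0 + 1234459.31 = 758.6 m.

758.6 m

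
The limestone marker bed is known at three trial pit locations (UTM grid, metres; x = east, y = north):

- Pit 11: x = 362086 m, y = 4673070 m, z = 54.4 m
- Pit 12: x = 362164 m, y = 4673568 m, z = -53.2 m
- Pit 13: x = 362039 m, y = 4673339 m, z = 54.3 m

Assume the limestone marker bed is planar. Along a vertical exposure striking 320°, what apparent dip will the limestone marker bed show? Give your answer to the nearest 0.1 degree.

18.3°

Let the plane be z = a·x + b·y + c.
Pit 12−Pit 11: 78a + 498b = −107.6;  Pit 13−Pit 11: −47a + 269b = −0.1.
Solving gives a = −0.65096, b = −0.11411.
Unit vector along 320° is (sin 320°, cos 320°) = (-0.6428, 0.7660).
Slope in that direction = a·(-0.6428) + b·(0.7660) = 0.33101.
Apparent dip = arctan|0.33101| = 18.3° (true dip is 33.5°, so apparent ≤ true as expected).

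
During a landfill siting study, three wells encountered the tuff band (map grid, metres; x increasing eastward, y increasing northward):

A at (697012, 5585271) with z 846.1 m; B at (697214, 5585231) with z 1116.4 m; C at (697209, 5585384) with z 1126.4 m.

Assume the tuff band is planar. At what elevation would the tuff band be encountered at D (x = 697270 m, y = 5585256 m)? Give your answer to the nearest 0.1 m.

1195.3 m

Two edge vectors: A→B = (202, -40, 270.3), A→C = (197, 113, 280.3).
Normal n = (A→B) × (A→C) = (-41755.9, -3371.5, 30706).
So ∂z/∂x = −n_x/n_z = 1.359861265 and ∂z/∂y = −n_y/n_z = 0.109799388.
Intercept c from A: 846.1 − 947839.62 − 613259.34 = −1560252.86.
At (697270, 5585256): z = 948190.5 + 613257.7 − 1560252.86 = 1195.3 m.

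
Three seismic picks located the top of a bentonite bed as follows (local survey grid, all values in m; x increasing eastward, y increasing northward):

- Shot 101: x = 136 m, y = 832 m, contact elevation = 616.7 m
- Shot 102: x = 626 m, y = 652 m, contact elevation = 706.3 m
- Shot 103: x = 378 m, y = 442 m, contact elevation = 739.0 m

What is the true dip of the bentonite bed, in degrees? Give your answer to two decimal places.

15.30°

Two edge vectors: Shot 101→Shot 102 = (490, -180, 89.6), Shot 101→Shot 103 = (242, -390, 122.3).
Normal n = (Shot 101→Shot 102) × (Shot 101→Shot 103) = (12930, -38243.8, -147540).
So ∂z/∂x = −n_x/n_z = 0.08764 and ∂z/∂y = −n_y/n_z = −0.25921.
Gradient magnitude |∇z| = √(a² + b²) = √(0.00768 + 0.06719) = 0.27362.
True dip = arctan(0.27362) = 15.30°, dipping toward NNW (azimuth ≈ 341°).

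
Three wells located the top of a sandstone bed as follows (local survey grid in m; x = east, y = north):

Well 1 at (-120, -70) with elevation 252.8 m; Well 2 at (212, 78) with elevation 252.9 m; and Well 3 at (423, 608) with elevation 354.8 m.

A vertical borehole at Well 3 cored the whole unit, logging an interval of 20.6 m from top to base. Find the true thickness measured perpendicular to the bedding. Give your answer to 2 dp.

Two edge vectors: Well 1→Well 2 = (332, 148, 0.1), Well 1→Well 3 = (543, 678, 102).
Normal n = (Well 1→Well 2) × (Well 1→Well 3) = (15028.2, -33809.7, 144732).
So ∂z/∂x = −n_x/n_z = −0.10383 and ∂z/∂y = −n_y/n_z = 0.23360.
|∇z| = √(a²+b²) = 0.25564, so dip δ = arctan(0.25564) = 14.34°.
True thickness = vertical thickness × cos δ = 20.6 × cos 14.34° = 19.96 m.

19.96 m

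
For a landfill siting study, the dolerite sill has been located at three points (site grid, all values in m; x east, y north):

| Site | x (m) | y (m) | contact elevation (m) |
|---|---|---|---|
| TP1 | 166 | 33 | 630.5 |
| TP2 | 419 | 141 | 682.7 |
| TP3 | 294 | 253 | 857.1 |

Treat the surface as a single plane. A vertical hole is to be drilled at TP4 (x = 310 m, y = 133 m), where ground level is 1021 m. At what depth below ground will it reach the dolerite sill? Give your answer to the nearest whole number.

314 m

Two edge vectors: TP1→TP2 = (253, 108, 52.2), TP1→TP3 = (128, 220, 226.6).
Normal n = (TP1→TP2) × (TP1→TP3) = (12988.8, -50648.2, 41836).
So ∂z/∂x = −n_x/n_z = −0.31047 and ∂z/∂y = −n_y/n_z = 1.21064.
Intercept c from TP1: 630.5 + 51.54 − 39.95 = 642.09.
At (310, 133): z_contact = −96.2 + 161.0 + 642.09 = 706.9 m.
Depth below ground = 1021 − 706.9 = 314 m.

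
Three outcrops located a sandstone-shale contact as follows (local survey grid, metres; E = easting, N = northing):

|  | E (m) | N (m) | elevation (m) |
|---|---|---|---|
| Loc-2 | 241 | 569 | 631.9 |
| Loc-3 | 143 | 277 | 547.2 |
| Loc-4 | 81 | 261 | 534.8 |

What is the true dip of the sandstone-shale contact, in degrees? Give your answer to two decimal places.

15.64°

Two edge vectors: Loc-2→Loc-3 = (-98, -292, -84.7), Loc-2→Loc-4 = (-160, -308, -97.1).
Normal n = (Loc-2→Loc-3) × (Loc-2→Loc-4) = (2265.6, 4036.2, -16536).
So ∂z/∂E = −n_x/n_z = 0.13701 and ∂z/∂N = −n_y/n_z = 0.24409.
Gradient magnitude |∇z| = √(a² + b²) = √(0.01877 + 0.05958) = 0.27991.
True dip = arctan(0.27991) = 15.64°, dipping toward SSW (azimuth ≈ 209°).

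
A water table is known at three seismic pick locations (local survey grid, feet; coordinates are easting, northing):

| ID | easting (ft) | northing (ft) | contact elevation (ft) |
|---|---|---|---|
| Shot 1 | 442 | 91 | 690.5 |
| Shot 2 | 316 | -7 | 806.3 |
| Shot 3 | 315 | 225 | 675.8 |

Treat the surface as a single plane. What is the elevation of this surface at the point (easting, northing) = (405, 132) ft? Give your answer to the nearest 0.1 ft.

Let the plane be z = a·easting + b·northing + c.
Shot 2−Shot 1: −126a − 98b = 115.8;  Shot 3−Shot 1: −127a + 134b = −14.7.
Solving gives a = −0.47994, b = −0.56457.
Then c = 690.5 − a·442 − b·91 = 954.01.
At (405, 132): z = −194.4 − 74.5 + 954.01 = 685.1 ft.

685.1 ft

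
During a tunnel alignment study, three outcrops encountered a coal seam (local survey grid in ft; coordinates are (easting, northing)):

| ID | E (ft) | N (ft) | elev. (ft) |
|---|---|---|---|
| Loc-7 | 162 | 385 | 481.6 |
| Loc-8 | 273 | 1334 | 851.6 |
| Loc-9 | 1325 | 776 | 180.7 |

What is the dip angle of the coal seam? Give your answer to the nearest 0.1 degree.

30.8°

Let the plane be z = a·E + b·N + c.
Loc-8−Loc-7: 111a + 949b = 370;  Loc-9−Loc-7: 1163a + 391b = −300.9.
Solving gives a = −0.40576, b = 0.43734.
Gradient magnitude |∇z| = √(a² + b²) = √(0.16464 + 0.19127) = 0.59658.
True dip = arctan(0.59658) = 30.8°, dipping toward SE (azimuth ≈ 137°).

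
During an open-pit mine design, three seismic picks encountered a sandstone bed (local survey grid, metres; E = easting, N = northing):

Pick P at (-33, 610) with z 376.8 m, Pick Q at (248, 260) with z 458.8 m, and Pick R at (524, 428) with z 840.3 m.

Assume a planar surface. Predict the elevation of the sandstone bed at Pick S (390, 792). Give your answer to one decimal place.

Two edge vectors: Pick P→Pick Q = (281, -350, 82), Pick P→Pick R = (557, -182, 463.5).
Normal n = (Pick P→Pick Q) × (Pick P→Pick R) = (-147301, -84569.5, 143808).
So ∂z/∂E = −n_x/n_z = 1.02429 and ∂z/∂N = −n_y/n_z = 0.58807.
Intercept c from Pick P: 376.8 + 33.80 − 358.72 = 51.88.
At (390, 792): z = 399.5 + 465.8 + 51.88 = 917.1 m.

917.1 m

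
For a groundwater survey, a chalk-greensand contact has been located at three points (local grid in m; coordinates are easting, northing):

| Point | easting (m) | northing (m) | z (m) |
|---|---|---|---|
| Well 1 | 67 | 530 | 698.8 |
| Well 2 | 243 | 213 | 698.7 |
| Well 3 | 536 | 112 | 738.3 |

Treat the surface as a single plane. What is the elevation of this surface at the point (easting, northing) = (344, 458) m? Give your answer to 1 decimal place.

Let the plane be z = a·easting + b·northing + c.
Well 2−Well 1: 176a − 317b = −0.1;  Well 3−Well 1: 469a − 418b = 39.5.
Solving gives a = 0.16728, b = 0.09319.
Then c = 698.8 − a·67 − b·530 = 638.20.
At (344, 458): z = 57.5 + 42.7 + 638.20 = 738.4 m.

738.4 m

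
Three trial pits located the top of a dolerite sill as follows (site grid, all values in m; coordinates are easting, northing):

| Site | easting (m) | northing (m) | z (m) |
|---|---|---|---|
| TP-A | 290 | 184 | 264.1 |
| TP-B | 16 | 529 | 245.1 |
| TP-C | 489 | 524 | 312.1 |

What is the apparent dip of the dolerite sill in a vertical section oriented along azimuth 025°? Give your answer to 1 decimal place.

6.4°

Two edge vectors: TP-A→TP-B = (-274, 345, -19), TP-A→TP-C = (199, 340, 48).
Normal n = (TP-A→TP-B) × (TP-A→TP-C) = (23020, 9371, -161815).
So ∂z/∂easting = −n_x/n_z = 0.14226 and ∂z/∂northing = −n_y/n_z = 0.05791.
Unit vector along 025° is (sin 25°, cos 25°) = (0.4226, 0.9063).
Slope in that direction = a·(0.4226) + b·(0.9063) = 0.11261.
Apparent dip = arctan|0.11261| = 6.4° (true dip is 8.7°, so apparent ≤ true as expected).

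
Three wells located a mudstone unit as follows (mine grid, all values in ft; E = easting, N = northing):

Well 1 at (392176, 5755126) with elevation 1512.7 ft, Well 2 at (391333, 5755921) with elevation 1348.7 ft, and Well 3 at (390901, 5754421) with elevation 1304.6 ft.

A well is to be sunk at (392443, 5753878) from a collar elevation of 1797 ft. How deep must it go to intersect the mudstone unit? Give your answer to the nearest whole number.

211 ft

Two edge vectors: Well 1→Well 2 = (-843, 795, -164), Well 1→Well 3 = (-1275, -705, -208.1).
Normal n = (Well 1→Well 2) × (Well 1→Well 3) = (-281059.5, 33671.7, 1607940).
So ∂z/∂E = −n_x/n_z = 0.17479477 and ∂z/∂N = −n_y/n_z = −0.02094089.
Intercept c from Well 1: 1512.7 − 68550.31 + 120517.48 = 53479.87.
At (392443, 5753878): z_contact = 68597.0 − 120491.3 + 53479.87 = 1585.5 ft.
Depth below ground = 1797 − 1585.5 = 211 ft.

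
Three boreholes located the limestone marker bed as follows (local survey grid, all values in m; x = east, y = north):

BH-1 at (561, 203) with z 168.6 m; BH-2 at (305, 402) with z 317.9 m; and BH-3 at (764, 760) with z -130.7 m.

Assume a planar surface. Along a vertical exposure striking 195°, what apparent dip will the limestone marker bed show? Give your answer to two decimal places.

Let the plane be z = a·x + b·y + c.
BH-2−BH-1: −256a + 199b = 149.3;  BH-3−BH-1: 203a + 557b = −299.3.
Solving gives a = −0.77994, b = −0.25309.
Unit vector along 195° is (sin 195°, cos 195°) = (-0.2588, -0.9659).
Slope in that direction = a·(-0.2588) + b·(-0.9659) = 0.44633.
Apparent dip = arctan|0.44633| = 24.05° (true dip is 39.4°, so apparent ≤ true as expected).

24.05°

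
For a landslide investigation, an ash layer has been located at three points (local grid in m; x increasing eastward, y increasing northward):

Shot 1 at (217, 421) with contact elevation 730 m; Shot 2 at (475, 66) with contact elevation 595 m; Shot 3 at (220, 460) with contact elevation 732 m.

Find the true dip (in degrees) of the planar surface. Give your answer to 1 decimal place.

Let the plane be z = a·x + b·y + c.
Shot 2−Shot 1: 258a − 355b = −135;  Shot 3−Shot 1: 3a + 39b = 2.
Solving gives a = −0.40936, b = 0.08277.
Gradient magnitude |∇z| = √(a² + b²) = √(0.16758 + 0.00685) = 0.41765.
True dip = arctan(0.41765) = 22.7°, dipping toward ESE (azimuth ≈ 101°).

22.7°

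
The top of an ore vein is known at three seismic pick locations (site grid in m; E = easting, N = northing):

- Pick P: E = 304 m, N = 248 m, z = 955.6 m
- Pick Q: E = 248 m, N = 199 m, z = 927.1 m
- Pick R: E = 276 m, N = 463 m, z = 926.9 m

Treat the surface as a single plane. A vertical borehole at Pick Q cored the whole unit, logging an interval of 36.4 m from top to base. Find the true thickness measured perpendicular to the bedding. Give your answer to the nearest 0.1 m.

Let the plane be z = a·E + b·N + c.
Pick Q−Pick P: −56a − 49b = −28.5;  Pick R−Pick P: −28a + 215b = −28.7.
Solving gives a = 0.56172, b = −0.06033.
|∇z| = √(a²+b²) = 0.56495, so dip δ = arctan(0.56495) = 29.46°.
True thickness = vertical thickness × cos δ = 36.4 × cos 29.46° = 31.7 m.

31.7 m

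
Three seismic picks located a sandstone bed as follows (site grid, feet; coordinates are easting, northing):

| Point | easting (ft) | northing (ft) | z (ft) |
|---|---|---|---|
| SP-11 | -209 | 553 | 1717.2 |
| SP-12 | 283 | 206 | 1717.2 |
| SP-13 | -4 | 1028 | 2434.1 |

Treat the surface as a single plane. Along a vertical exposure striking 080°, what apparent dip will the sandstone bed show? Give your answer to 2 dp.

45.13°

Let the plane be z = a·easting + b·northing + c.
SP-12−SP-11: 492a − 347b = 0;  SP-13−SP-11: 205a + 475b = 716.9.
Solving gives a = 0.81606, b = 1.15707.
Unit vector along 080° is (sin 80°, cos 80°) = (0.9848, 0.1736).
Slope in that direction = a·(0.9848) + b·(0.1736) = 1.00459.
Apparent dip = arctan|1.00459| = 45.13° (true dip is 54.8°, so apparent ≤ true as expected).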